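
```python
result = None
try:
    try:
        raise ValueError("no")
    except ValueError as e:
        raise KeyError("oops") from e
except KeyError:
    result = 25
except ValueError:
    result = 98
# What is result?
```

Step-by-step execution trace:
1. Inner try raises ValueError; inner `except ValueError as e` catches it.
2. `raise KeyError(...) from e` raises KeyError (ValueError is attached as __cause__, but only KeyError is active).
3. Outer `except KeyError` matches → result = 25.
4. `except ValueError` is not reached.
Result: 25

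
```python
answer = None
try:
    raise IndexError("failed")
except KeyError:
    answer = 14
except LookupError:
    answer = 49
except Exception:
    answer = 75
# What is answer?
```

Step-by-step execution trace:
1. `raise IndexError(...)` raises IndexError.
2. `except KeyError` does not match (IndexError is not a subclass of KeyError); skipped.
3. `except LookupError` matches (IndexError is a subclass of LookupError) → answer = 49.
4. `except Exception` is not reached.
Result: 49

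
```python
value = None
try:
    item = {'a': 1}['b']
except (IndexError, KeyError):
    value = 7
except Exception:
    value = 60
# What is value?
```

Step-by-step execution trace:
1. `item = {'a': 1}['b']` raises KeyError.
2. `except (IndexError, KeyError)` matches (KeyError is in the tuple) → value = 7.
3. `except Exception` is not reached.
Result: 7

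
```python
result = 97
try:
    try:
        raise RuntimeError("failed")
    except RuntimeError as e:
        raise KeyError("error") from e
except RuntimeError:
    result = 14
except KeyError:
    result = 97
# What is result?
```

Step-by-step execution trace:
1. Inner try raises RuntimeError; inner `except RuntimeError as e` catches it.
2. `raise KeyError(...) from e` raises KeyError (RuntimeError is attached as __cause__, but only KeyError is active).
3. Outer `except RuntimeError` does not match KeyError; skipped.
4. Outer `except KeyError` matches → result = 97.
Result: 97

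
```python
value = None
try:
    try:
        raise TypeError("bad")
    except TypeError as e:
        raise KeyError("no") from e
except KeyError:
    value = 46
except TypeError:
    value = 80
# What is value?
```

Step-by-step execution trace:
1. Inner try raises TypeError; inner `except TypeError as e` catches it.
2. `raise KeyError(...) from e` raises KeyError (TypeError is attached as __cause__, but only KeyError is active).
3. Outer `except KeyError` matches → value = 46.
4. `except TypeError` is not reached.
Result: 46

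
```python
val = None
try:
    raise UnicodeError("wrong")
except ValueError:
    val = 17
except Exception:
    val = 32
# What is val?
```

Step-by-step execution trace:
1. `raise UnicodeError(...)` raises UnicodeError.
2. `except ValueError` matches (UnicodeError is a subclass of ValueError) → val = 17.
3. `except Exception` is not reached.
Result: 17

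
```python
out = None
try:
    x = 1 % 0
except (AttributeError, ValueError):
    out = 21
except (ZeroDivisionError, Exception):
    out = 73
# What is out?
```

Step-by-step execution trace:
1. `x = 1 % 0` raises ZeroDivisionError.
2. `except (AttributeError, ValueError)` does not match ZeroDivisionError; skipped.
3. `except (ZeroDivisionError, Exception)` matches (ZeroDivisionError is in the tuple) → out = 73.
Result: 73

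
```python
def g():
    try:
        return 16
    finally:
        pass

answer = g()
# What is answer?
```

Step-by-step execution trace:
1. `g()` enters try: `return 16` sets pending return value 16.
2. Before returning, `finally: pass` runs (no effect).
3. g() returns 16 → answer = 16.
Result: 16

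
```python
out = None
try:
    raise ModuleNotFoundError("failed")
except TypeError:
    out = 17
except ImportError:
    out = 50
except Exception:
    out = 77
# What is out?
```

Step-by-step execution trace:
1. `raise ModuleNotFoundError(...)` raises ModuleNotFoundError.
2. `except TypeError` does not match (ModuleNotFoundError is not a subclass of TypeError); skipped.
3. `except ImportError` matches (ModuleNotFoundError is a subclass of ImportError) → out = 50.
4. `except Exception` is not reached.
Result: 50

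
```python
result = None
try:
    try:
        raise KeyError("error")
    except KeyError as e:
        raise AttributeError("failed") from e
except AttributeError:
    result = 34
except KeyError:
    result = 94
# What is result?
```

Step-by-step execution trace:
1. Inner try raises KeyError; inner `except KeyError as e` catches it.
2. `raise AttributeError(...) from e` raises AttributeError (KeyError is attached as __cause__, but only AttributeError is active).
3. Outer `except AttributeError` matches → result = 34.
4. `except KeyError` is not reached.
Result: 34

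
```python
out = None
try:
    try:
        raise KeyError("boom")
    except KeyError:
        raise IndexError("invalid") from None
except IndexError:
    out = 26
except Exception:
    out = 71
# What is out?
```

Step-by-step execution trace:
1. Inner try raises KeyError; inner `except KeyError` catches it.
2. `raise IndexError(...) from None` raises IndexError (from None suppresses __context__, but the active exception is still IndexError).
3. Outer `except IndexError` matches → out = 26.
4. `except Exception` is not reached.
Result: 26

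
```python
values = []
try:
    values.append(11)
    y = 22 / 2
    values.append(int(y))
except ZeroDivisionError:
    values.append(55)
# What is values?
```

Step-by-step execution trace:
1. try: `values.append(11)` → values = [11].
2. `y = 22 / 2` → y = 11.0. No exception raised.
3. `values.append(int(y))` → values = [11, 11].
4. `except ZeroDivisionError` is skipped (no exception was raised).
Result: [11, 11]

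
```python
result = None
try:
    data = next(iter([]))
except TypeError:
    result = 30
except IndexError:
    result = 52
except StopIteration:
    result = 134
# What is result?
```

Step-by-step execution trace:
1. `data = next(iter([]))` raises StopIteration.
2. `except TypeError` does not match StopIteration; skipped.
3. `except IndexError` does not match StopIteration; skipped.
4. `except StopIteration` matches → result = 134.
Result: 134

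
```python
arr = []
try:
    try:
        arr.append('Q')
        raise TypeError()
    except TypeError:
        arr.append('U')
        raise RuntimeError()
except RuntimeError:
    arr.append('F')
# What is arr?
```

Step-by-step execution trace:
1. Inner try: `arr.append('Q')` → arr = ['Q'].
2. `raise TypeError()` raises TypeError.
3. Inner `except TypeError` matches → `arr.append('U')` → arr = ['Q', 'U'].
4. `raise RuntimeError()` raises RuntimeError; propagates to outer try.
5. Outer `except RuntimeError` matches → `arr.append('F')` → arr = ['Q', 'U', 'F'].
Result: ['Q', 'U', 'F']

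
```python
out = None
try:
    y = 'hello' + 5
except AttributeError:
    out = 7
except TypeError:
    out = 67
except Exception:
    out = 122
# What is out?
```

Step-by-step execution trace:
1. `y = 'hello' + 5` raises TypeError.
2. `except AttributeError` does not match TypeError; skipped.
3. `except TypeError` matches → out = 67.
4. Remaining except clauses are skipped.
Result: 67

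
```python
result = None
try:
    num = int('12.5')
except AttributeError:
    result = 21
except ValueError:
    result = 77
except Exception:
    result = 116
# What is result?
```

Step-by-step execution trace:
1. `num = int('12.5')` raises ValueError.
2. `except AttributeError` does not match ValueError; skipped.
3. `except ValueError` matches → result = 77.
4. Remaining except clauses are skipped.
Result: 77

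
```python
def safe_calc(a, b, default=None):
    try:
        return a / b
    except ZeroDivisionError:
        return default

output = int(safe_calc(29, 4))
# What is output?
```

Step-by-step execution trace:
1. `safe_calc(29, 4)` enters try: `return 29 / 4` → returns 7.25. No exception raised.
2. `except ZeroDivisionError` is skipped.
3. `int(7.25)` → 7 → output = 7.
Result: 7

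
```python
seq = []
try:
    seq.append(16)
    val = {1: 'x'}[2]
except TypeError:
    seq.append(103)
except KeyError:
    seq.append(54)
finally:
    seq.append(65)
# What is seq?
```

Step-by-step execution trace:
1. try: `seq.append(16)` → seq = [16].
2. `val = {1: 'x'}[2]` raises KeyError.
3. `except TypeError` does not match KeyError; skipped.
4. `except KeyError` matches → `seq.append(54)` → seq = [16, 54].
5. finally always runs: `seq.append(65)` → seq = [16, 54, 65].
Result: [16, 54, 65]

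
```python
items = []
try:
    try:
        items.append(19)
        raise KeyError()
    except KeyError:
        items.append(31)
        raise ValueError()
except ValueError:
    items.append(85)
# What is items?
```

Step-by-step execution trace:
1. Inner try: `items.append(19)` → items = [19].
2. `raise KeyError()` raises KeyError.
3. Inner `except KeyError` matches → `items.append(31)` → items = [19, 31].
4. `raise ValueError()` raises ValueError; propagates to outer try.
5. Outer `except ValueError` matches → `items.append(85)` → items = [19, 31, 85].
Result: [19, 31, 85]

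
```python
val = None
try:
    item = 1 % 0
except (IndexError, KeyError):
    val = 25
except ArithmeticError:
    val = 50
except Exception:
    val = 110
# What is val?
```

Step-by-step execution trace:
1. `item = 1 % 0` raises ZeroDivisionError.
2. `except (IndexError, KeyError)` does not match ZeroDivisionError; skipped.
3. `except ArithmeticError` matches (ZeroDivisionError is a subclass of ArithmeticError) → val = 50.
4. `except Exception` is not reached.
Result: 50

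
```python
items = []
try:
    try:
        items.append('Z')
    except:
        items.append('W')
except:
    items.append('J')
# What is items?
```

Step-by-step execution trace:
1. Inner try: `items.append('Z')` → items = ['Z']. No exception raised.
2. Inner `except` is skipped.
3. Inner try completes normally; outer `except` is skipped.
Result: ['Z']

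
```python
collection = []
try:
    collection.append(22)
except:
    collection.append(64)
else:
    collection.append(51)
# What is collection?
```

Step-by-step execution trace:
1. try: `collection.append(22)` → collection = [22]. No exception raised.
2. `except` is skipped.
3. `else` runs (try completed without exception): `collection.append(51)` → collection = [22, 51].
Result: [22, 51]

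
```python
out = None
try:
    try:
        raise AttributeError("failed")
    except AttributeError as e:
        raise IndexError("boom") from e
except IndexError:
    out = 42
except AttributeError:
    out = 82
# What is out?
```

Step-by-step execution trace:
1. Inner try raises AttributeError; inner `except AttributeError as e` catches it.
2. `raise IndexError(...) from e` raises IndexError (AttributeError is attached as __cause__, but only IndexError is active).
3. Outer `except IndexError` matches → out = 42.
4. `except AttributeError` is not reached.
Result: 42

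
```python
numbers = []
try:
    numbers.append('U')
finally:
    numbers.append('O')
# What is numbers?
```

Step-by-step execution trace:
1. try: `numbers.append('U')` → numbers = ['U'].
2. The try body completes without raising.
3. finally always runs: `numbers.append('O')` → numbers = ['U', 'O'].
Result: ['U', 'O']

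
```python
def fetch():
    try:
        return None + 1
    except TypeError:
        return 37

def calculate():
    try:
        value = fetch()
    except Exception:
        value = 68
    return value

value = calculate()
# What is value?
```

Step-by-step execution trace:
1. `calculate()` calls `fetch()`.
2. In fetch: `None + 1` raises TypeError; `except TypeError` catches it → returns 37.
3. In calculate: `value = fetch()` → value = 37. No exception reaches calculate.
4. `except Exception` is skipped; calculate returns 37.
5. value = 37.
Result: 37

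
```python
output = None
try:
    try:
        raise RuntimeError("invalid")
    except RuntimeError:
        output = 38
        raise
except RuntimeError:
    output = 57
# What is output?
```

Step-by-step execution trace:
1. Inner try: `raise RuntimeError("invalid")` raises RuntimeError.
2. Inner `except RuntimeError` matches → output = 38.
3. bare `raise` re-raises the same RuntimeError.
4. Outer `except RuntimeError` matches → output = 57.
Result: 57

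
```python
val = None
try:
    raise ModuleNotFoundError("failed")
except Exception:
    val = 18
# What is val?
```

Step-by-step execution trace:
1. `raise ModuleNotFoundError(...)` raises ModuleNotFoundError.
2. `except Exception` matches (ModuleNotFoundError is a subclass of Exception) → val = 18.
Result: 18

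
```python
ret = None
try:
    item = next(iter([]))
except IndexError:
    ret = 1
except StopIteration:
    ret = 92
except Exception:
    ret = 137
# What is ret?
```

Step-by-step execution trace:
1. `item = next(iter([]))` raises StopIteration.
2. `except IndexError` does not match StopIteration; skipped.
3. `except StopIteration` matches → ret = 92.
4. Remaining except clauses are skipped.
Result: 92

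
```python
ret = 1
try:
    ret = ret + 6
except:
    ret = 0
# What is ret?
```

Step-by-step execution trace:
1. ret starts at 1.
2. try: `ret = ret + 6` → ret = 7. No exception raised.
3. `except` is skipped.
Result: 7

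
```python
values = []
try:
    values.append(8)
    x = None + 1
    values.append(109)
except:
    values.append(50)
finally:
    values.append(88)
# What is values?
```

Step-by-step execution trace:
1. try: `values.append(8)` → values = [8].
2. `x = None + 1` raises TypeError; `values.append(109)` is not reached.
3. bare `except` matches → `values.append(50)` → values = [8, 50].
4. finally always runs: `values.append(88)` → values = [8, 50, 88].
Result: [8, 50, 88]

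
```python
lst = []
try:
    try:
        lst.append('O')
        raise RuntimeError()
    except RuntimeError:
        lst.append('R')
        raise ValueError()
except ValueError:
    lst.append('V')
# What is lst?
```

Step-by-step execution trace:
1. Inner try: `lst.append('O')` → lst = ['O'].
2. `raise RuntimeError()` raises RuntimeError.
3. Inner `except RuntimeError` matches → `lst.append('R')` → lst = ['O', 'R'].
4. `raise ValueError()` raises ValueError; propagates to outer try.
5. Outer `except ValueError` matches → `lst.append('V')` → lst = ['O', 'R', 'V'].
Result: ['O', 'R', 'V']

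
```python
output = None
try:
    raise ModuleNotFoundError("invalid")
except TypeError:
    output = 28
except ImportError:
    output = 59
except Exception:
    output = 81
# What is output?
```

Step-by-step execution trace:
1. `raise ModuleNotFoundError(...)` raises ModuleNotFoundError.
2. `except TypeError` does not match (ModuleNotFoundError is not a subclass of TypeError); skipped.
3. `except ImportError` matches (ModuleNotFoundError is a subclass of ImportError) → output = 59.
4. `except Exception` is not reached.
Result: 59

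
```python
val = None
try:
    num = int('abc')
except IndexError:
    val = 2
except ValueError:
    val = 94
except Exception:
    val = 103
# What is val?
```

Step-by-step execution trace:
1. `num = int('abc')` raises ValueError.
2. `except IndexError` does not match ValueError; skipped.
3. `except ValueError` matches → val = 94.
4. Remaining except clauses are skipped.
Result: 94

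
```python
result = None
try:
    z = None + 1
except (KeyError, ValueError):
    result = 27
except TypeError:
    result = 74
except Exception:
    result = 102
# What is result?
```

Step-by-step execution trace:
1. `z = None + 1` raises TypeError.
2. `except (KeyError, ValueError)` does not match TypeError; skipped.
3. `except TypeError` matches (exact type match) → result = 74.
4. `except Exception` is not reached.
Result: 74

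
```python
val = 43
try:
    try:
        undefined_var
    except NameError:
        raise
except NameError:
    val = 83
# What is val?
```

Step-by-step execution trace:
1. Inner try: `undefined_var` raises NameError.
2. Inner `except NameError` matches; bare `raise` re-raises the same NameError.
3. Outer `except NameError` matches → val = 83.
Result: 83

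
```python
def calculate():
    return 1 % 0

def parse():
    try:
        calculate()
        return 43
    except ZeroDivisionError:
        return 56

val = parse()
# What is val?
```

Step-by-step execution trace:
1. `parse()` calls `calculate()`.
2. `calculate()` evaluates `1 % 0`, which raises ZeroDivisionError; it propagates to the caller.
3. `return 43` is not reached.
4. `except ZeroDivisionError` in parse matches → returns 56.
5. val = 56.
Result: 56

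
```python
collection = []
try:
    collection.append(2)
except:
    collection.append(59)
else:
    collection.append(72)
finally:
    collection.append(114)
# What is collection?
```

Step-by-step execution trace:
1. try: `collection.append(2)` → collection = [2]. No exception raised.
2. `except` is skipped.
3. `else` runs: `collection.append(72)` → collection = [2, 72].
4. `finally` always runs: `collection.append(114)` → collection = [2, 72, 114].
Result: [2, 72, 114]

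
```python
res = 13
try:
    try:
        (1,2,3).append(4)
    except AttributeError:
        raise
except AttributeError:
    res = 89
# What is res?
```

Step-by-step execution trace:
1. Inner try: `(1,2,3).append(4)` raises AttributeError.
2. Inner `except AttributeError` matches; bare `raise` re-raises the same AttributeError.
3. Outer `except AttributeError` matches → res = 89.
Result: 89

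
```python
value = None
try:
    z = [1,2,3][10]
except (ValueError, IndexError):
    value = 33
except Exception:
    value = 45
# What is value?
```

Step-by-step execution trace:
1. `z = [1,2,3][10]` raises IndexError.
2. `except (ValueError, IndexError)` matches (IndexError is in the tuple) → value = 33.
3. `except Exception` is not reached.
Result: 33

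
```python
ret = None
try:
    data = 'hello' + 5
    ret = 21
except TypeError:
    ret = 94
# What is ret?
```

Step-by-step execution trace:
1. `data = 'hello' + 5` raises TypeError.
2. `ret = 21` is not reached.
3. `except TypeError` matches → ret = 94.
Result: 94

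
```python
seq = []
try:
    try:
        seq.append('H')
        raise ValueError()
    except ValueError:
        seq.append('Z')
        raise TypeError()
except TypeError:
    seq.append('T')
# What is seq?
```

Step-by-step execution trace:
1. Inner try: `seq.append('H')` → seq = ['H'].
2. `raise ValueError()` raises ValueError.
3. Inner `except ValueError` matches → `seq.append('Z')` → seq = ['H', 'Z'].
4. `raise TypeError()` raises TypeError; propagates to outer try.
5. Outer `except TypeError` matches → `seq.append('T')` → seq = ['H', 'Z', 'T'].
Result: ['H', 'Z', 'T']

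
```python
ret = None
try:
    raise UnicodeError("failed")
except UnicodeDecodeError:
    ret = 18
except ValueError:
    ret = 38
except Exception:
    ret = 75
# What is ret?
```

Step-by-step execution trace:
1. `raise UnicodeError(...)` raises UnicodeError.
2. `except UnicodeDecodeError` does not match (UnicodeError is not a subclass of UnicodeDecodeError); skipped.
3. `except ValueError` matches (UnicodeError is a subclass of ValueError) → ret = 38.
4. `except Exception` is not reached.
Result: 38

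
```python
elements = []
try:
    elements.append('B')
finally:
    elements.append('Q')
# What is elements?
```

Step-by-step execution trace:
1. try: `elements.append('B')` → elements = ['B'].
2. The try body completes without raising.
3. finally always runs: `elements.append('Q')` → elements = ['B', 'Q'].
Result: ['B', 'Q']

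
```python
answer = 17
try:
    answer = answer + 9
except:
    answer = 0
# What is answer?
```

Step-by-step execution trace:
1. answer starts at 17.
2. try: `answer = answer + 9` → answer = 26. No exception raised.
3. `except` is skipped.
Result: 26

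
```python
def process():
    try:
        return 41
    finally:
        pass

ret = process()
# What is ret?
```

Step-by-step execution trace:
1. `process()` enters try: `return 41` sets pending return value 41.
2. Before returning, `finally: pass` runs (no effect).
3. process() returns 41 → ret = 41.
Result: 41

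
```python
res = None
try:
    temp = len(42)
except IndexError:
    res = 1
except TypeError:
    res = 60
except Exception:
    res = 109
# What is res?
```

Step-by-step execution trace:
1. `temp = len(42)` raises TypeError.
2. `except IndexError` does not match TypeError; skipped.
3. `except TypeError` matches → res = 60.
4. Remaining except clauses are skipped.
Result: 60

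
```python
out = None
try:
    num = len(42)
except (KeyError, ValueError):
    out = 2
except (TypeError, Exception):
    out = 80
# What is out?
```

Step-by-step execution trace:
1. `num = len(42)` raises TypeError.
2. `except (KeyError, ValueError)` does not match TypeError; skipped.
3. `except (TypeError, Exception)` matches (TypeError is in the tuple) → out = 80.
Result: 80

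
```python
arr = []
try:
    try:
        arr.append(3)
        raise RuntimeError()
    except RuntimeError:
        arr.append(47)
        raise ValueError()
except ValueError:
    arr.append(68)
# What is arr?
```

Step-by-step execution trace:
1. Inner try: `arr.append(3)` → arr = [3].
2. `raise RuntimeError()` raises RuntimeError.
3. Inner `except RuntimeError` matches → `arr.append(47)` → arr = [3, 47].
4. `raise ValueError()` raises ValueError; propagates to outer try.
5. Outer `except ValueError` matches → `arr.append(68)` → arr = [3, 47, 68].
Result: [3, 47, 68]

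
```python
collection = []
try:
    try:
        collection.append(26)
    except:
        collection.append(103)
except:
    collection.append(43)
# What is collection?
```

Step-by-step execution trace:
1. Inner try: `collection.append(26)` → collection = [26]. No exception raised.
2. Inner `except` is skipped.
3. Inner try completes normally; outer `except` is skipped.
Result: [26]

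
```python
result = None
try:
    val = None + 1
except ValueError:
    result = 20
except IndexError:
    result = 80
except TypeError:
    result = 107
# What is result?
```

Step-by-step execution trace:
1. `val = None + 1` raises TypeError.
2. `except ValueError` does not match TypeError; skipped.
3. `except IndexError` does not match TypeError; skipped.
4. `except TypeError` matches → result = 107.
Result: 107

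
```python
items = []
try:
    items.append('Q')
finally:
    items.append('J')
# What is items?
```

Step-by-step execution trace:
1. try: `items.append('Q')` → items = ['Q'].
2. The try body completes without raising.
3. finally always runs: `items.append('J')` → items = ['Q', 'J'].
Result: ['Q', 'J']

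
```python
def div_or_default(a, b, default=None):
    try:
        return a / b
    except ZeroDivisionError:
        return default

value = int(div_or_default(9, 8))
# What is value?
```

Step-by-step execution trace:
1. `div_or_default(9, 8)` enters try: `return 9 / 8` → returns 1.125. No exception raised.
2. `except ZeroDivisionError` is skipped.
3. `int(1.125)` → 1 → value = 1.
Result: 1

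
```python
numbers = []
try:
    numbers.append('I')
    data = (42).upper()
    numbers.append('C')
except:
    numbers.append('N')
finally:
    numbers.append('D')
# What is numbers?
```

Step-by-step execution trace:
1. try: `numbers.append('I')` → numbers = ['I'].
2. `data = (42).upper()` raises AttributeError; `numbers.append('C')` is not reached.
3. bare `except` matches → `numbers.append('N')` → numbers = ['I', 'N'].
4. finally always runs: `numbers.append('D')` → numbers = ['I', 'N', 'D'].
Result: ['I', 'N', 'D']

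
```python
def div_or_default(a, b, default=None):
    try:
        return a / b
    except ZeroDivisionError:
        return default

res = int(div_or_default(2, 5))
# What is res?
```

Step-by-step execution trace:
1. `div_or_default(2, 5)` enters try: `return 2 / 5` → returns 0.4. No exception raised.
2. `except ZeroDivisionError` is skipped.
3. `int(0.4)` → 0 → res = 0.
Result: 0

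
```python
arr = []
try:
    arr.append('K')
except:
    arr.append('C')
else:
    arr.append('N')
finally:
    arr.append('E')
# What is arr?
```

Step-by-step execution trace:
1. try: `arr.append('K')` → arr = ['K']. No exception raised.
2. `except` is skipped.
3. `else` runs: `arr.append('N')` → arr = ['K', 'N'].
4. `finally` always runs: `arr.append('E')` → arr = ['K', 'N', 'E'].
Result: ['K', 'N', 'E']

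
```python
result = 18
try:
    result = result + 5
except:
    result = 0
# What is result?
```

Step-by-step execution trace:
1. result starts at 18.
2. try: `result = result + 5` → result = 23. No exception raised.
3. `except` is skipped.
Result: 23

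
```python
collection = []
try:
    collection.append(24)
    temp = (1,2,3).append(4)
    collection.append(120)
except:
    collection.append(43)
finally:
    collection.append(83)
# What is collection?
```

Step-by-step execution trace:
1. try: `collection.append(24)` → collection = [24].
2. `temp = (1,2,3).append(4)` raises AttributeError; `collection.append(120)` is not reached.
3. bare `except` matches → `collection.append(43)` → collection = [24, 43].
4. finally always runs: `collection.append(83)` → collection = [24, 43, 83].
Result: [24, 43, 83]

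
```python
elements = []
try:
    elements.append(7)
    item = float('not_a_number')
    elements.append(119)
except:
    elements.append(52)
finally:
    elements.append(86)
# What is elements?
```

Step-by-step execution trace:
1. try: `elements.append(7)` → elements = [7].
2. `item = float('not_a_number')` raises ValueError; `elements.append(119)` is not reached.
3. bare `except` matches → `elements.append(52)` → elements = [7, 52].
4. finally always runs: `elements.append(86)` → elements = [7, 52, 86].
Result: [7, 52, 86]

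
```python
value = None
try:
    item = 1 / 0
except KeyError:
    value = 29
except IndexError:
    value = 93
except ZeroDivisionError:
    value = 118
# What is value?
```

Step-by-step execution trace:
1. `item = 1 / 0` raises ZeroDivisionError.
2. `except KeyError` does not match ZeroDivisionError; skipped.
3. `except IndexError` does not match ZeroDivisionError; skipped.
4. `except ZeroDivisionError` matches → value = 118.
Result: 118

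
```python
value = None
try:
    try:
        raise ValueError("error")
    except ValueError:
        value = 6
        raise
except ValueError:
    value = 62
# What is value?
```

Step-by-step execution trace:
1. Inner try: `raise ValueError("error")` raises ValueError.
2. Inner `except ValueError` matches → value = 6.
3. bare `raise` re-raises the same ValueError.
4. Outer `except ValueError` matches → value = 62.
Result: 62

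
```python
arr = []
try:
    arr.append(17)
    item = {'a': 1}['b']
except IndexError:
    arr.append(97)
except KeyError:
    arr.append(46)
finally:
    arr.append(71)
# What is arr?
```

Step-by-step execution trace:
1. try: `arr.append(17)` → arr = [17].
2. `item = {'a': 1}['b']` raises KeyError.
3. `except IndexError` does not match KeyError; skipped.
4. `except KeyError` matches → `arr.append(46)` → arr = [17, 46].
5. finally always runs: `arr.append(71)` → arr = [17, 46, 71].
Result: [17, 46, 71]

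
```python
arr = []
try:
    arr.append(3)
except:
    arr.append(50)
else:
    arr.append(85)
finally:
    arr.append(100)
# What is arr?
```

Step-by-step execution trace:
1. try: `arr.append(3)` → arr = [3]. No exception raised.
2. `except` is skipped.
3. `else` runs: `arr.append(85)` → arr = [3, 85].
4. `finally` always runs: `arr.append(100)` → arr = [3, 85, 100].
Result: [3, 85, 100]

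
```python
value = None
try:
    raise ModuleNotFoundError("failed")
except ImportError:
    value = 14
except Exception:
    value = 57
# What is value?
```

Step-by-step execution trace:
1. `raise ModuleNotFoundError(...)` raises ModuleNotFoundError.
2. `except ImportError` matches (ModuleNotFoundError is a subclass of ImportError) → value = 14.
3. `except Exception` is not reached.
Result: 14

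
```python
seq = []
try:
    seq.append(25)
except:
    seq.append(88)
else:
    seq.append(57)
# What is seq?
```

Step-by-step execution trace:
1. try: `seq.append(25)` → seq = [25]. No exception raised.
2. `except` is skipped.
3. `else` runs (try completed without exception): `seq.append(57)` → seq = [25, 57].
Result: [25, 57]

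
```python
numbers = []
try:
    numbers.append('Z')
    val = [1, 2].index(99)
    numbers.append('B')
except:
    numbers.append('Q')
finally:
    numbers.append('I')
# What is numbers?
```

Step-by-step execution trace:
1. try: `numbers.append('Z')` → numbers = ['Z'].
2. `val = [1, 2].index(99)` raises ValueError; `numbers.append('B')` is not reached.
3. bare `except` matches → `numbers.append('Q')` → numbers = ['Z', 'Q'].
4. finally always runs: `numbers.append('I')` → numbers = ['Z', 'Q', 'I'].
Result: ['Z', 'Q', 'I']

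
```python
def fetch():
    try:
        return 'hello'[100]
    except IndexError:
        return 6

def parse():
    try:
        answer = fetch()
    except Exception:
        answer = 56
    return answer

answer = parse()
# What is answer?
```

Step-by-step execution trace:
1. `parse()` calls `fetch()`.
2. In fetch: `'hello'[100]` raises IndexError; `except IndexError` catches it → returns 6.
3. In parse: `answer = fetch()` → answer = 6. No exception reaches parse.
4. `except Exception` is skipped; parse returns 6.
5. answer = 6.
Result: 6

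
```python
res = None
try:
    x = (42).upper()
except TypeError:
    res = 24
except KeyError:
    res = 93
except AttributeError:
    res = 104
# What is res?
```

Step-by-step execution trace:
1. `x = (42).upper()` raises AttributeError.
2. `except TypeError` does not match AttributeError; skipped.
3. `except KeyError` does not match AttributeError; skipped.
4. `except AttributeError` matches → res = 104.
Result: 104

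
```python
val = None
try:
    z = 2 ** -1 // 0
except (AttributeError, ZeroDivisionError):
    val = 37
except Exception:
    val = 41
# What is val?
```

Step-by-step execution trace:
1. `z = 2 ** -1 // 0` raises ZeroDivisionError.
2. `except (AttributeError, ZeroDivisionError)` matches (ZeroDivisionError is in the tuple) → val = 37.
3. `except Exception` is not reached.
Result: 37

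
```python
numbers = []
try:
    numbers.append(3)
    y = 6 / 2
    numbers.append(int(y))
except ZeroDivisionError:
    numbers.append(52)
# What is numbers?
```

Step-by-step execution trace:
1. try: `numbers.append(3)` → numbers = [3].
2. `y = 6 / 2` → y = 3.0. No exception raised.
3. `numbers.append(int(y))` → numbers = [3, 3].
4. `except ZeroDivisionError` is skipped (no exception was raised).
Result: [3, 3]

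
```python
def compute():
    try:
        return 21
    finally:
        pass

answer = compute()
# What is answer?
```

Step-by-step execution trace:
1. `compute()` enters try: `return 21` sets pending return value 21.
2. Before returning, `finally: pass` runs (no effect).
3. compute() returns 21 → answer = 21.
Result: 21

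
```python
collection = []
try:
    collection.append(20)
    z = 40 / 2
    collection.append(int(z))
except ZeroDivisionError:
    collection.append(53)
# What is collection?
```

Step-by-step execution trace:
1. try: `collection.append(20)` → collection = [20].
2. `z = 40 / 2` → z = 20.0. No exception raised.
3. `collection.append(int(z))` → collection = [20, 20].
4. `except ZeroDivisionError` is skipped (no exception was raised).
Result: [20, 20]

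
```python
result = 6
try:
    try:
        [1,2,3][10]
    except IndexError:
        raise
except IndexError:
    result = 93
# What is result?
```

Step-by-step execution trace:
1. Inner try: `[1,2,3][10]` raises IndexError.
2. Inner `except IndexError` matches; bare `raise` re-raises the same IndexError.
3. Outer `except IndexError` matches → result = 93.
Result: 93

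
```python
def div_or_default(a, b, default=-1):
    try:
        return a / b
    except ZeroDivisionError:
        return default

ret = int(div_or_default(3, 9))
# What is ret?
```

Step-by-step execution trace:
1. `div_or_default(3, 9)` enters try: `return 3 / 9` → returns 0.3333333333333333. No exception raised.
2. `except ZeroDivisionError` is skipped.
3. `int(0.3333333333333333)` → 0 → ret = 0.
Result: 0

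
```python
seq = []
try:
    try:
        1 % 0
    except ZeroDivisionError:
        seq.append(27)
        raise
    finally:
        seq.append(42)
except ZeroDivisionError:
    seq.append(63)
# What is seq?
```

Step-by-step execution trace:
1. Inner try: `1 % 0` raises ZeroDivisionError.
2. Inner `except ZeroDivisionError` matches → `seq.append(27)` → seq = [27].
3. bare `raise` re-raises ZeroDivisionError.
4. Inner `finally` runs during unwinding: `seq.append(42)` → seq = [27, 42].
5. Outer `except ZeroDivisionError` matches → `seq.append(63)` → seq = [27, 42, 63].
Result: [27, 42, 63]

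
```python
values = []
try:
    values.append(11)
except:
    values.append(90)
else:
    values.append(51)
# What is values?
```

Step-by-step execution trace:
1. try: `values.append(11)` → values = [11]. No exception raised.
2. `except` is skipped.
3. `else` runs (try completed without exception): `values.append(51)` → values = [11, 51].
Result: [11, 51]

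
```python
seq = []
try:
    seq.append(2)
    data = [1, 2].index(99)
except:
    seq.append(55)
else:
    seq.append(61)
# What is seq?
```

Step-by-step execution trace:
1. try: `seq.append(2)` → seq = [2].
2. `data = [1, 2].index(99)` raises ValueError.
3. bare `except` matches → `seq.append(55)` → seq = [2, 55].
4. `else` is skipped (an exception was raised).
Result: [2, 55]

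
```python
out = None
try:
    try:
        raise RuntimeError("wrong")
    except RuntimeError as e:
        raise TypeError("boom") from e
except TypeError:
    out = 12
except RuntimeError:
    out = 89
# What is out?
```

Step-by-step execution trace:
1. Inner try raises RuntimeError; inner `except RuntimeError as e` catches it.
2. `raise TypeError(...) from e` raises TypeError (RuntimeError is attached as __cause__, but only TypeError is active).
3. Outer `except TypeError` matches → out = 12.
4. `except RuntimeError` is not reached.
Result: 12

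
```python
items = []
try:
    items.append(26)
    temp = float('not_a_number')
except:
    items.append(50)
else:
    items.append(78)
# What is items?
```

Step-by-step execution trace:
1. try: `items.append(26)` → items = [26].
2. `temp = float('not_a_number')` raises ValueError.
3. bare `except` matches → `items.append(50)` → items = [26, 50].
4. `else` is skipped (an exception was raised).
Result: [26, 50]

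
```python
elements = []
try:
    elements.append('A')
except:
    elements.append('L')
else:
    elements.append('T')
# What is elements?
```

Step-by-step execution trace:
1. try: `elements.append('A')` → elements = ['A']. No exception raised.
2. `except` is skipped.
3. `else` runs (try completed without exception): `elements.append('T')` → elements = ['A', 'T'].
Result: ['A', 'T']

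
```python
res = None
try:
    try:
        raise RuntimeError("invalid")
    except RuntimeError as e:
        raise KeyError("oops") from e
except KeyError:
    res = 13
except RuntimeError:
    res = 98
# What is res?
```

Step-by-step execution trace:
1. Inner try raises RuntimeError; inner `except RuntimeError as e` catches it.
2. `raise KeyError(...) from e` raises KeyError (RuntimeError is attached as __cause__, but only KeyError is active).
3. Outer `except KeyError` matches → res = 13.
4. `except RuntimeError` is not reached.
Result: 13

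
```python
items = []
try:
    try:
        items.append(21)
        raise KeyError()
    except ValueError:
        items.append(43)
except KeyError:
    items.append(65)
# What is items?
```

Step-by-step execution trace:
1. Inner try: `items.append(21)` → items = [21].
2. `raise KeyError()` raises KeyError.
3. Inner `except ValueError` does not match KeyError; exception propagates to outer try.
4. Outer `except KeyError` matches → `items.append(65)` → items = [21, 65].
Result: [21, 65]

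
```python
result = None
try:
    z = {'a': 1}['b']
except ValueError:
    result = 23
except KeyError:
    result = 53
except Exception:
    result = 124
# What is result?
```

Step-by-step execution trace:
1. `z = {'a': 1}['b']` raises KeyError.
2. `except ValueError` does not match KeyError; skipped.
3. `except KeyError` matches → result = 53.
4. Remaining except clauses are skipped.
Result: 53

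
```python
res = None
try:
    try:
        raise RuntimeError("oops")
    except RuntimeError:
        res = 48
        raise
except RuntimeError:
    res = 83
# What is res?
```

Step-by-step execution trace:
1. Inner try: `raise RuntimeError("oops")` raises RuntimeError.
2. Inner `except RuntimeError` matches → res = 48.
3. bare `raise` re-raises the same RuntimeError.
4. Outer `except RuntimeError` matches → res = 83.
Result: 83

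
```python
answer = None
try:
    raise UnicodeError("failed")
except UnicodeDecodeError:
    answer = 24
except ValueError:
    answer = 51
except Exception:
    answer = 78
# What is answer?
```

Step-by-step execution trace:
1. `raise UnicodeError(...)` raises UnicodeError.
2. `except UnicodeDecodeError` does not match (UnicodeError is not a subclass of UnicodeDecodeError); skipped.
3. `except ValueError` matches (UnicodeError is a subclass of ValueError) → answer = 51.
4. `except Exception` is not reached.
Result: 51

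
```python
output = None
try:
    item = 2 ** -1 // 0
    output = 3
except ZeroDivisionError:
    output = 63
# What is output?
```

Step-by-step execution trace:
1. `item = 2 ** -1 // 0` raises ZeroDivisionError.
2. `output = 3` is not reached.
3. `except ZeroDivisionError` matches → output = 63.
Result: 63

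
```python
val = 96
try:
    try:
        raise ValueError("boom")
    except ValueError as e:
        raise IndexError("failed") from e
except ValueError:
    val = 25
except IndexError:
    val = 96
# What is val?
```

Step-by-step execution trace:
1. Inner try raises ValueError; inner `except ValueError as e` catches it.
2. `raise IndexError(...) from e` raises IndexError (ValueError is attached as __cause__, but only IndexError is active).
3. Outer `except ValueError` does not match IndexError; skipped.
4. Outer `except IndexError` matches → val = 96.
Result: 96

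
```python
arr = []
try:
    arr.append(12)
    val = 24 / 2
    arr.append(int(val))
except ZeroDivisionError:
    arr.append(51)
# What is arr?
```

Step-by-step execution trace:
1. try: `arr.append(12)` → arr = [12].
2. `val = 24 / 2` → val = 12.0. No exception raised.
3. `arr.append(int(val))` → arr = [12, 12].
4. `except ZeroDivisionError` is skipped (no exception was raised).
Result: [12, 12]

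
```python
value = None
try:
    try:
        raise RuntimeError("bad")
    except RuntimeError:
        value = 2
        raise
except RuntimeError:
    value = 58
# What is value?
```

Step-by-step execution trace:
1. Inner try: `raise RuntimeError("bad")` raises RuntimeError.
2. Inner `except RuntimeError` matches → value = 2.
3. bare `raise` re-raises the same RuntimeError.
4. Outer `except RuntimeError` matches → value = 58.
Result: 58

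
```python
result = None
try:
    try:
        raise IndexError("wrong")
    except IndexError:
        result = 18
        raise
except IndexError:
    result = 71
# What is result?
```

Step-by-step execution trace:
1. Inner try: `raise IndexError("wrong")` raises IndexError.
2. Inner `except IndexError` matches → result = 18.
3. bare `raise` re-raises the same IndexError.
4. Outer `except IndexError` matches → result = 71.
Result: 71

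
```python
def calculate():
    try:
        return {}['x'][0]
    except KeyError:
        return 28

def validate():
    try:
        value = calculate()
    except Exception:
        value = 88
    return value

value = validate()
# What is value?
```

Step-by-step execution trace:
1. `validate()` calls `calculate()`.
2. In calculate: `{}['x'][0]` raises KeyError; `except KeyError` catches it → returns 28.
3. In validate: `value = calculate()` → value = 28. No exception reaches validate.
4. `except Exception` is skipped; validate returns 28.
5. value = 28.
Result: 28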